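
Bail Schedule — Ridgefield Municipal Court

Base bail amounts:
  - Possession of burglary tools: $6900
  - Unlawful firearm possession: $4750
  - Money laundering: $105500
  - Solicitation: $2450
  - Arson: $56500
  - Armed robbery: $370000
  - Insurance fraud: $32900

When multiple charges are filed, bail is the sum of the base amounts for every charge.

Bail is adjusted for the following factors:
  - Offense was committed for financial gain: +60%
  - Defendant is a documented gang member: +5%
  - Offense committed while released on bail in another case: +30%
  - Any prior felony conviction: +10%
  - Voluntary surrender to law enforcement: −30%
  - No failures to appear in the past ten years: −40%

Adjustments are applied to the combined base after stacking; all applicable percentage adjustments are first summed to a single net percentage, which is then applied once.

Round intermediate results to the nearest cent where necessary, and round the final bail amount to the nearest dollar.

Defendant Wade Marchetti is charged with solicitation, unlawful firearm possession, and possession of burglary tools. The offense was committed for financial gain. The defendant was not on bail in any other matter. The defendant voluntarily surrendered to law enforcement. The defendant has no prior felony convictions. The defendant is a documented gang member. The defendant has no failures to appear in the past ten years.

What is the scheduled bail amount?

Base amounts from the schedule: solicitation $2450; unlawful firearm possession $4750; possession of burglary tools $6900.
Stacking rule: sum of all bases. $2450 + $4750 + $6900 = $14100.
Net percentage adjustment: +60% +5% −30% −40% = −5%. $14100 × 0.95 = $13395.

$13395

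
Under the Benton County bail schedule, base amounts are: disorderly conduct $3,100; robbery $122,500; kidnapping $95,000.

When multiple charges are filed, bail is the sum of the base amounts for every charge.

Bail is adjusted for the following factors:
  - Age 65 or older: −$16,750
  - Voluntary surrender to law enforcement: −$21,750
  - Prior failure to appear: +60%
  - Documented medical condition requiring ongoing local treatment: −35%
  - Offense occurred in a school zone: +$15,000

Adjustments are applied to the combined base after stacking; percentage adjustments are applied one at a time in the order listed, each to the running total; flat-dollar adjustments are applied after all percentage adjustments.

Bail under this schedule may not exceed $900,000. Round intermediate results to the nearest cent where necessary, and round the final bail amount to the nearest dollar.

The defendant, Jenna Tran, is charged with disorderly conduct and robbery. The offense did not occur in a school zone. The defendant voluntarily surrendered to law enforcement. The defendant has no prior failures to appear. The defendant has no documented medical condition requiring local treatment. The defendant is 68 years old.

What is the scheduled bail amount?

Base amounts from the schedule: disorderly conduct $3,100; robbery $122,500.
Stacking rule: sum of all bases. $3,100 + $122,500 = $125,600.
Age 65 or older (−$16,750 flat): $125,600 − $16,750 = $108,850.
Voluntary surrender to law enforcement (−$21,750 flat): $108,850 − $21,750 = $87,100.
$87,100 is within the $900,000 maximum.

$87,100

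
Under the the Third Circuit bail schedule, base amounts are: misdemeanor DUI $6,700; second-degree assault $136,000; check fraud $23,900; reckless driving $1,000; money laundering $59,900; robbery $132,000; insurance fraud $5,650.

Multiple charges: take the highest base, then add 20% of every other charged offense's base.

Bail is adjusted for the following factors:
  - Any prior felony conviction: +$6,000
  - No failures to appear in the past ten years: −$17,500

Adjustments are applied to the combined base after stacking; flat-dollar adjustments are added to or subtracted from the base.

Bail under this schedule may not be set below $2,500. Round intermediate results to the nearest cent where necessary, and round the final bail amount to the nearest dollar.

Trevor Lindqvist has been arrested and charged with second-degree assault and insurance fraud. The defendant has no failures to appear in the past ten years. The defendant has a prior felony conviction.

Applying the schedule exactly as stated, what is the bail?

$125,630

Base amounts from the schedule: second-degree assault $136,000; insurance fraud $5,650.
Stacking rule: highest base plus 20% of each additional charge. Highest is second-degree assault at $136,000. Additional: $5,650 × 20% = $1,130. Combined base = $136,000 + $1,130 = $137,130.
Any prior felony conviction (+$6,000 flat): $137,130 + $6,000 = $143,130.
No failures to appear in the past ten years (−$17,500 flat): $143,130 − $17,500 = $125,630.
$125,630 is at or above the $2,500 minimum.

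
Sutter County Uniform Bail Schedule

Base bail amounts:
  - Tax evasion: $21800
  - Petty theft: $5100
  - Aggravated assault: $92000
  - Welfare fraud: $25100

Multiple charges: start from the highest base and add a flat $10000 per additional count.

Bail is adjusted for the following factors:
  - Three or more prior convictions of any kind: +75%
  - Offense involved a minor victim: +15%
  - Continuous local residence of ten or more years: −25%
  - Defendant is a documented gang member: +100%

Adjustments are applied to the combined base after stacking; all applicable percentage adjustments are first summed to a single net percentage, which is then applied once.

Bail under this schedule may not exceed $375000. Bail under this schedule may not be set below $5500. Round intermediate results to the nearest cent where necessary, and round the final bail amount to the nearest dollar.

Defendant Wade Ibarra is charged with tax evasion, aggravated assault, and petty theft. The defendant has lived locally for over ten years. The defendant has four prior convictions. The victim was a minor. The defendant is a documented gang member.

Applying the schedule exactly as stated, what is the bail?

Base amounts from the schedule: tax evasion $21800; aggravated assault $92000; petty theft $5100.
Stacking rule: highest base plus $10000 per additional charge. Highest is aggravated assault at $92000; 2 additional charges → +$20000. Combined base = $112000.
Net percentage adjustment: +75% +15% −25% +100% = +165%. $112000 × 2.65 = $296800.
$296800 is within the $375000 maximum.
$296800 is at or above the $5500 minimum.

$296800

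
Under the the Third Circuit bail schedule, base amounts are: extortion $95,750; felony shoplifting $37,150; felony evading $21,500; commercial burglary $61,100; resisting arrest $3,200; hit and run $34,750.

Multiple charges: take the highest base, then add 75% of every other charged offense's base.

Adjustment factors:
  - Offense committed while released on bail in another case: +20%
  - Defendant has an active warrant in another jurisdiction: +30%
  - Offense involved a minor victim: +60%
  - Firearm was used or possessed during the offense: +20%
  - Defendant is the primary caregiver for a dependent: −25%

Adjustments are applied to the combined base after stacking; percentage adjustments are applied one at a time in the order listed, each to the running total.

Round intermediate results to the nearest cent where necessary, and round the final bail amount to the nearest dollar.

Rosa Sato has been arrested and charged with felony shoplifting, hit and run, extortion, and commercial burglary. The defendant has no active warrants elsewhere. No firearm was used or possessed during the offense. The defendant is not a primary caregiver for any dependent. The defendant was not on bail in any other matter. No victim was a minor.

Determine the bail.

$195,500

Base amounts from the schedule: felony shoplifting $37,150; hit and run $34,750; extortion $95,750; commercial burglary $61,100.
Stacking rule: highest base plus 75% of each additional charge. Highest is extortion at $95,750. Additional: $37,150 × 75% = $27,862.50; $34,750 × 75% = $26,062.50; $61,100 × 75% = $45,825. Combined base = $95,750 + $99,750 = $195,500.
No adjustment factors apply to this defendant.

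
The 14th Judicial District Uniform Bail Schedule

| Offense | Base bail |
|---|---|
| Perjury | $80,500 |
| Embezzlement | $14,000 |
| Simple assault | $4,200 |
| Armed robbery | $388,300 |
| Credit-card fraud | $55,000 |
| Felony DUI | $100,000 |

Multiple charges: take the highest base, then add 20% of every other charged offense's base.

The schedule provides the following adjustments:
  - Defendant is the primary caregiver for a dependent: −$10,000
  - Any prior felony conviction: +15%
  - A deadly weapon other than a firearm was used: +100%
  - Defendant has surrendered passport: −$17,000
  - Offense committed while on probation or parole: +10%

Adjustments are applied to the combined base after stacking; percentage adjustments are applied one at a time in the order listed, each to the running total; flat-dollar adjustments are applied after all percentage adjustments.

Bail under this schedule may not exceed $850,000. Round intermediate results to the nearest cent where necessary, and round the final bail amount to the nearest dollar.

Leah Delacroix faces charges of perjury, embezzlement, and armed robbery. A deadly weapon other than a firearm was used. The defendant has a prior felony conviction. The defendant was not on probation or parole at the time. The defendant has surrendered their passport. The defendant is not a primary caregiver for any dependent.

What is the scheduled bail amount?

$850,000

Base amounts from the schedule: perjury $80,500; embezzlement $14,000; armed robbery $388,300.
Stacking rule: highest base plus 20% of each additional charge. Highest is armed robbery at $388,300. Additional: $80,500 × 20% = $16,100; $14,000 × 20% = $2,800. Combined base = $388,300 + $18,900 = $407,200.
Any prior felony conviction (+15%): $407,200 × 1.15 = $468,280.
A deadly weapon other than a firearm was used (+100%): $468,280 × 2 = $936,560.
Defendant has surrendered passport (−$17,000 flat): $936,560 − $17,000 = $919,560.
Result $919,560 exceeds the maximum of $850,000; bail is capped at $850,000.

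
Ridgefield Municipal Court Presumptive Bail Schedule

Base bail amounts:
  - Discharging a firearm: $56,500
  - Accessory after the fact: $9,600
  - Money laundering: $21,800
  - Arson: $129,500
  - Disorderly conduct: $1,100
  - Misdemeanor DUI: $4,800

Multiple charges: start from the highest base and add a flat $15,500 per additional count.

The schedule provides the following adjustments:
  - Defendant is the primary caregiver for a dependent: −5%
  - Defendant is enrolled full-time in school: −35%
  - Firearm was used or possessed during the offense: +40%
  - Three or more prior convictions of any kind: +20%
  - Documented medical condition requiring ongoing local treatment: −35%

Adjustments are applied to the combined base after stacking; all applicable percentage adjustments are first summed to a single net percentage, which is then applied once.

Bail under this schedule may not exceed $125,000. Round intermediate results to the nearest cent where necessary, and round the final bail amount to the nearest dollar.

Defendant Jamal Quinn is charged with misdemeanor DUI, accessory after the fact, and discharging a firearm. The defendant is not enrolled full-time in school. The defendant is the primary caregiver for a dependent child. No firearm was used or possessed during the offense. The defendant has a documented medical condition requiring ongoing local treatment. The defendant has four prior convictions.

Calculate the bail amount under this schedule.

$70,000

Base amounts from the schedule: misdemeanor DUI $4,800; accessory after the fact $9,600; discharging a firearm $56,500.
Stacking rule: highest base plus $15,500 per additional charge. Highest is discharging a firearm at $56,500; 2 additional charges → +$31,000. Combined base = $87,500.
Net percentage adjustment: −5% +20% −35% = −20%. $87,500 × 0.8 = $70,000.
$70,000 is within the $125,000 maximum.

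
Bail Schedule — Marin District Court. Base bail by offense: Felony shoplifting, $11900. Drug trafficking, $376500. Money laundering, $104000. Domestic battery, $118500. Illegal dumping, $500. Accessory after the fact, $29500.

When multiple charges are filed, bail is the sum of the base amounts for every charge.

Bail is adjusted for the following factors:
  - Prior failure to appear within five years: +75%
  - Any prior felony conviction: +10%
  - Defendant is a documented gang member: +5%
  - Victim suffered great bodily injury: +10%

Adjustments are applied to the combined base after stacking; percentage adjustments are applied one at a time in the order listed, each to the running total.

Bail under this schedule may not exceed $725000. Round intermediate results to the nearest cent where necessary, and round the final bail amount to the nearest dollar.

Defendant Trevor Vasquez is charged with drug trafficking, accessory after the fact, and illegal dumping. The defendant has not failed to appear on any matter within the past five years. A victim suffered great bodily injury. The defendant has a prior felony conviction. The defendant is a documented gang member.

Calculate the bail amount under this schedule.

Base amounts from the schedule: drug trafficking $376500; accessory after the fact $29500; illegal dumping $500.
Stacking rule: sum of all bases. $376500 + $29500 + $500 = $406500.
Any prior felony conviction (+10%): $406500 × 1.1 = $447150.
Defendant is a documented gang member (+5%): $447150 × 1.05 = $469507.50.
Victim suffered great bodily injury (+10%): $469507.50 × 1.1 = $516458.25.
$516458.25 is within the $725000 maximum.
Rounded to the nearest dollar: $516458.

$516458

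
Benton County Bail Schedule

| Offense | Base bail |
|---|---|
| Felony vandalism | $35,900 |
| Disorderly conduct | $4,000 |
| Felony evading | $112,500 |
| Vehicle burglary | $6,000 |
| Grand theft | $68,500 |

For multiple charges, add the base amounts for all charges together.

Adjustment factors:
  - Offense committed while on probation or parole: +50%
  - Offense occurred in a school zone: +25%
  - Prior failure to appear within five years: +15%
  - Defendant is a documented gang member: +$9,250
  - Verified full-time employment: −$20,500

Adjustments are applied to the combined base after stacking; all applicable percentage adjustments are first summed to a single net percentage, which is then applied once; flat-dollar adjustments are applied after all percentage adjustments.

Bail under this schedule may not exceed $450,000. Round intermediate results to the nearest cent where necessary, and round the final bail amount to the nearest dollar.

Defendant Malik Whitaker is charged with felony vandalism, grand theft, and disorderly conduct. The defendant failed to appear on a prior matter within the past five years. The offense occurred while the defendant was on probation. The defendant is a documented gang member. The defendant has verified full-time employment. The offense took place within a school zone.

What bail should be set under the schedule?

Base amounts from the schedule: felony vandalism $35,900; grand theft $68,500; disorderly conduct $4,000.
Stacking rule: sum of all bases. $35,900 + $68,500 + $4,000 = $108,400.
Net percentage adjustment: +50% +25% +15% = +90%. $108,400 × 1.9 = $205,960.
Defendant is a documented gang member (+$9,250 flat): $205,960 + $9,250 = $215,210.
Verified full-time employment (−$20,500 flat): $215,210 − $20,500 = $194,710.
$194,710 is within the $450,000 maximum.

$194,710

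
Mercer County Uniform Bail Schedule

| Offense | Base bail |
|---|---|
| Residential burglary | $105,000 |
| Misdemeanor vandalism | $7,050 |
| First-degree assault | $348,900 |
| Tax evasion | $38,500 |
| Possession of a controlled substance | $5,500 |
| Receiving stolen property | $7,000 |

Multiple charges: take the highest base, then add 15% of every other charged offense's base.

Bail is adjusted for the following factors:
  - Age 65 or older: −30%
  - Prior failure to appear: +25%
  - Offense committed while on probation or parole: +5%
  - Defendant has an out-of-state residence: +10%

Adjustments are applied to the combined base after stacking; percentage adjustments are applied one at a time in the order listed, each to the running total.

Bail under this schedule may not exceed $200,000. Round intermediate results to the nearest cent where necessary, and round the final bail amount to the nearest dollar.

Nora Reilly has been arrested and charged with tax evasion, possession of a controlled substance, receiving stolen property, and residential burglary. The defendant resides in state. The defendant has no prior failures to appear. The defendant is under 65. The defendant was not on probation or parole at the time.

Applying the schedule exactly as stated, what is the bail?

$112,650

Base amounts from the schedule: tax evasion $38,500; possession of a controlled substance $5,500; receiving stolen property $7,000; residential burglary $105,000.
Stacking rule: highest base plus 15% of each additional charge. Highest is residential burglary at $105,000. Additional: $38,500 × 15% = $5,775; $5,500 × 15% = $825; $7,000 × 15% = $1,050. Combined base = $105,000 + $7,650 = $112,650.
No adjustment factors apply to this defendant.
$112,650 is within the $200,000 maximum.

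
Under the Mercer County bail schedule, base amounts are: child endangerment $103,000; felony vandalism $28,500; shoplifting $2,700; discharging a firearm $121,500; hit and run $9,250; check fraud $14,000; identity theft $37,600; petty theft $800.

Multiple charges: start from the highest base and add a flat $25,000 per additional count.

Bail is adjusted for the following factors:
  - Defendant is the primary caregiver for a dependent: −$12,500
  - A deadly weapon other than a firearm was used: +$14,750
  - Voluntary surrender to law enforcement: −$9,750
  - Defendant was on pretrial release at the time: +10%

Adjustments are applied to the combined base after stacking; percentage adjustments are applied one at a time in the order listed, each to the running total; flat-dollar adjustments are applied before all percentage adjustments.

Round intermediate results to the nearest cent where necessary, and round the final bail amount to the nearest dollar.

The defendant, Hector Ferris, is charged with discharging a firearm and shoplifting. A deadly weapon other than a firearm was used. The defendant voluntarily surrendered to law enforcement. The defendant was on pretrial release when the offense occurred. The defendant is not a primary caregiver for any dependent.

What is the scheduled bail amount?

$166,650

Base amounts from the schedule: discharging a firearm $121,500; shoplifting $2,700.
Stacking rule: highest base plus $25,000 per additional charge. Highest is discharging a firearm at $121,500; 1 additional charge → +$25,000. Combined base = $146,500.
A deadly weapon other than a firearm was used (+$14,750 flat): $146,500 + $14,750 = $161,250.
Voluntary surrender to law enforcement (−$9,750 flat): $161,250 − $9,750 = $151,500.
Defendant was on pretrial release at the time (+10%): $151,500 × 1.1 = $166,650.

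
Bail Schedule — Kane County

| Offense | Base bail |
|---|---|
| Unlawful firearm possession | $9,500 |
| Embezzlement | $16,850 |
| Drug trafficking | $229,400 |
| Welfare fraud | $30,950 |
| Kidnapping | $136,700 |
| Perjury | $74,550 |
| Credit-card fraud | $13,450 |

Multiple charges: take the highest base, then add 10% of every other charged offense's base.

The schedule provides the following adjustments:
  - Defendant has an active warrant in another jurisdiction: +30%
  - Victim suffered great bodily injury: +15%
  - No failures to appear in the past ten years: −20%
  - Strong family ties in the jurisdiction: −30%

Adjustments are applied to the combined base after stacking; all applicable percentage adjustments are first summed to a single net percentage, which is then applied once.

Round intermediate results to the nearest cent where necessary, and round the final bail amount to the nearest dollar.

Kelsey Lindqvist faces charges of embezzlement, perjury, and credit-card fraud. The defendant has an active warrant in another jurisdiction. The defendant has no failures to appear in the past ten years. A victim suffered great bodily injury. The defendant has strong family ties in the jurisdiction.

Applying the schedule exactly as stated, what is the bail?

$73,701

Base amounts from the schedule: embezzlement $16,850; perjury $74,550; credit-card fraud $13,450.
Stacking rule: highest base plus 10% of each additional charge. Highest is perjury at $74,550. Additional: $16,850 × 10% = $1,685; $13,450 × 10% = $1,345. Combined base = $74,550 + $3,030 = $77,580.
Net percentage adjustment: +30% +15% −20% −30% = −5%. $77,580 × 0.95 = $73,701.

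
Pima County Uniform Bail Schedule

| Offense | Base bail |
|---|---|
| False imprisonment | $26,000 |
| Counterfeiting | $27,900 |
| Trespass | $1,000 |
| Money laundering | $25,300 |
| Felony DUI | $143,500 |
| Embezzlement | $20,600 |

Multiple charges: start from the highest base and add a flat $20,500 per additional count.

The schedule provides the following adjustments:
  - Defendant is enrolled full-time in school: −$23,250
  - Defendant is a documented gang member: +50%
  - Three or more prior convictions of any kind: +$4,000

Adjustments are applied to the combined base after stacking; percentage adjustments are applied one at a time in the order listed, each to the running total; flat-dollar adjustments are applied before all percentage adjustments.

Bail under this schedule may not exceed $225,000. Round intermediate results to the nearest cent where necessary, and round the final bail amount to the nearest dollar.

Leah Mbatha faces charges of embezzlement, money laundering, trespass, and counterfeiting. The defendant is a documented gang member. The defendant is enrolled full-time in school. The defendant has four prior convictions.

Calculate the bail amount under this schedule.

Base amounts from the schedule: embezzlement $20,600; money laundering $25,300; trespass $1,000; counterfeiting $27,900.
Stacking rule: highest base plus $20,500 per additional charge. Highest is counterfeiting at $27,900; 3 additional charges → +$61,500. Combined base = $89,400.
Defendant is enrolled full-time in school (−$23,250 flat): $89,400 − $23,250 = $66,150.
Three or more prior convictions of any kind (+$4,000 flat): $66,150 + $4,000 = $70,150.
Defendant is a documented gang member (+50%): $70,150 × 1.5 = $105,225.
$105,225 is within the $225,000 maximum.

$105,225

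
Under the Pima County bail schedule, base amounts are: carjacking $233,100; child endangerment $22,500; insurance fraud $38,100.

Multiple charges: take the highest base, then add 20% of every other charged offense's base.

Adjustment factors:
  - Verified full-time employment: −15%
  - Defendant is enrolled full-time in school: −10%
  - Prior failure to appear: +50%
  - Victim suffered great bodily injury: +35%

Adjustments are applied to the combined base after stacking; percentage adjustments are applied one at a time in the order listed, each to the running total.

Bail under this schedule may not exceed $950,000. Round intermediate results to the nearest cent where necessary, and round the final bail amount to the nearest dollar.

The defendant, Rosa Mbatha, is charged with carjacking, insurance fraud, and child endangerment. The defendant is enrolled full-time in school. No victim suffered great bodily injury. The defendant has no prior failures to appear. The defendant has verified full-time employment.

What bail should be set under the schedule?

Base amounts from the schedule: carjacking $233,100; insurance fraud $38,100; child endangerment $22,500.
Stacking rule: highest base plus 20% of each additional charge. Highest is carjacking at $233,100. Additional: $38,100 × 20% = $7,620; $22,500 × 20% = $4,500. Combined base = $233,100 + $12,120 = $245,220.
Verified full-time employment (−15%): $245,220 × 0.85 = $208,437.
Defendant is enrolled full-time in school (−10%): $208,437 × 0.9 = $187,593.30.
$187,593.30 is within the $950,000 maximum.
Rounded to the nearest dollar: $187,593.

$187,593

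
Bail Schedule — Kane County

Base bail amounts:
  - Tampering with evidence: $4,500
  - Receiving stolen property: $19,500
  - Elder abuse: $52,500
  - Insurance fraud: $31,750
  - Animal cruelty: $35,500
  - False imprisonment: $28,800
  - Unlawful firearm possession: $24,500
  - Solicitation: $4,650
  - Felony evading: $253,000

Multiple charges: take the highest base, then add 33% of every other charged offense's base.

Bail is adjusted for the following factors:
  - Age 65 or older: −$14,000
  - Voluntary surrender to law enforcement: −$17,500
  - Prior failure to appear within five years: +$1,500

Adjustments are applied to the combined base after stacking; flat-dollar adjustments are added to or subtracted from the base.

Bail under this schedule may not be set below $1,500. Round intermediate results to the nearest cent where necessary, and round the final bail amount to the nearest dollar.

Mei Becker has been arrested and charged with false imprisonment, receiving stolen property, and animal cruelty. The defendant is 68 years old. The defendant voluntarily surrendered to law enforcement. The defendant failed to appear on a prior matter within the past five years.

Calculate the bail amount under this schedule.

$21,439

Base amounts from the schedule: false imprisonment $28,800; receiving stolen property $19,500; animal cruelty $35,500.
Stacking rule: highest base plus 33% of each additional charge. Highest is animal cruelty at $35,500. Additional: $28,800 × 33% = $9,504; $19,500 × 33% = $6,435. Combined base = $35,500 + $15,939 = $51,439.
Age 65 or older (−$14,000 flat): $51,439 − $14,000 = $37,439.
Voluntary surrender to law enforcement (−$17,500 flat): $37,439 − $17,500 = $19,939.
Prior failure to appear within five years (+$1,500 flat): $19,939 + $1,500 = $21,439.
$21,439 is at or above the $1,500 minimum.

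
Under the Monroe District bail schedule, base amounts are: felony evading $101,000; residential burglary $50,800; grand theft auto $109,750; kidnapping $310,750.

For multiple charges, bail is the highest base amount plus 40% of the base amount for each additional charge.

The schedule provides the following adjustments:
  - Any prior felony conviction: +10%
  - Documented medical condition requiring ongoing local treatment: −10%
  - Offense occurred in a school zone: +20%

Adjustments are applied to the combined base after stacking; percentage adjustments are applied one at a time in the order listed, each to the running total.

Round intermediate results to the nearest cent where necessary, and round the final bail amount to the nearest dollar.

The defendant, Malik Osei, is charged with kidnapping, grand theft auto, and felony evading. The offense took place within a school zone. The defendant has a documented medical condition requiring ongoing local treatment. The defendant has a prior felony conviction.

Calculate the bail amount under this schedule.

$469,319

Base amounts from the schedule: kidnapping $310,750; grand theft auto $109,750; felony evading $101,000.
Stacking rule: highest base plus 40% of each additional charge. Highest is kidnapping at $310,750. Additional: $109,750 × 40% = $43,900; $101,000 × 40% = $40,400. Combined base = $310,750 + $84,300 = $395,050.
Any prior felony conviction (+10%): $395,050 × 1.1 = $434,555.
Documented medical condition requiring ongoing local treatment (−10%): $434,555 × 0.9 = $391,099.50.
Offense occurred in a school zone (+20%): $391,099.50 × 1.2 = $469,319.40.
Rounded to the nearest dollar: $469,319.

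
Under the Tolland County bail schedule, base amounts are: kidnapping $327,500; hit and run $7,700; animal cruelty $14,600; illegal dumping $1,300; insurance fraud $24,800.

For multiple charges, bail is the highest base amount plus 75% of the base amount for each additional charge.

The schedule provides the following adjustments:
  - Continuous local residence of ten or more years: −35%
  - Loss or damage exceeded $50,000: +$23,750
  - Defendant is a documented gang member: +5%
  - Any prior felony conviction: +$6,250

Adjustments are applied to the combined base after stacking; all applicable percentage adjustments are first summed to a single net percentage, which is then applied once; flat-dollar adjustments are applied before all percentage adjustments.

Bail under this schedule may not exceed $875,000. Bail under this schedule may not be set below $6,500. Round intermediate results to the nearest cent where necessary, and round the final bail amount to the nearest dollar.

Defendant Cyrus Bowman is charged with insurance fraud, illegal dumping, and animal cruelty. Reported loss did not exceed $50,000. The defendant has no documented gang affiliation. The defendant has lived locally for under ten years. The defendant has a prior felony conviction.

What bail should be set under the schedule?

$42,975

Base amounts from the schedule: insurance fraud $24,800; illegal dumping $1,300; animal cruelty $14,600.
Stacking rule: highest base plus 75% of each additional charge. Highest is insurance fraud at $24,800. Additional: $1,300 × 75% = $975; $14,600 × 75% = $10,950. Combined base = $24,800 + $11,925 = $36,725.
Any prior felony conviction (+$6,250 flat): $36,725 + $6,250 = $42,975.
$42,975 is within the $875,000 maximum.
$42,975 is at or above the $6,500 minimum.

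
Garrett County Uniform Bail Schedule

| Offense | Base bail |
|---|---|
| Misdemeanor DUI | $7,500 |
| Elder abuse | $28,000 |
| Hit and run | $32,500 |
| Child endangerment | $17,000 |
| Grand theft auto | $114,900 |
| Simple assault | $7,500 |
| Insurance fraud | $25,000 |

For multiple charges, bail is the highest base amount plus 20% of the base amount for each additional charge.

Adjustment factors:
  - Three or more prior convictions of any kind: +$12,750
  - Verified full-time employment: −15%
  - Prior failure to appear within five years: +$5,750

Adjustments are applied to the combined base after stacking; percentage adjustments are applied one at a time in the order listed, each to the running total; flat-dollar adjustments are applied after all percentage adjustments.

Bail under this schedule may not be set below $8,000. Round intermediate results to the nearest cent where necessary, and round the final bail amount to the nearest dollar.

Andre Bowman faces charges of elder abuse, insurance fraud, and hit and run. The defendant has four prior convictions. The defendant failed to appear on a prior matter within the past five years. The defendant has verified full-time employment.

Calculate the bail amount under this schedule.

Base amounts from the schedule: elder abuse $28,000; insurance fraud $25,000; hit and run $32,500.
Stacking rule: highest base plus 20% of each additional charge. Highest is hit and run at $32,500. Additional: $28,000 × 20% = $5,600; $25,000 × 20% = $5,000. Combined base = $32,500 + $10,600 = $43,100.
Verified full-time employment (−15%): $43,100 × 0.85 = $36,635.
Three or more prior convictions of any kind (+$12,750 flat): $36,635 + $12,750 = $49,385.
Prior failure to appear within five years (+$5,750 flat): $49,385 + $5,750 = $55,135.
$55,135 is at or above the $8,000 minimum.

$55,135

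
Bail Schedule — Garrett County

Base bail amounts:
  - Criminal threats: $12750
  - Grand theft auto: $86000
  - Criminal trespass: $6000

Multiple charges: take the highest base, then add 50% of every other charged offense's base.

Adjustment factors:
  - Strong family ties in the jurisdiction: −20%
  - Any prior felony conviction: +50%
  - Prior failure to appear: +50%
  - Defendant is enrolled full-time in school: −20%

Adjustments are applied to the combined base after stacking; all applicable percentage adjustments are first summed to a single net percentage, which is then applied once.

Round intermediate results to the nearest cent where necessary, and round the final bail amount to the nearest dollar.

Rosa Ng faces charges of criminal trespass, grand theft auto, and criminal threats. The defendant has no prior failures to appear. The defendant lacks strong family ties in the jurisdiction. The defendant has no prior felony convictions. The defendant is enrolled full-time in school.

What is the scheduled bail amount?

$76300

Base amounts from the schedule: criminal trespass $6000; grand theft auto $86000; criminal threats $12750.
Stacking rule: highest base plus 50% of each additional charge. Highest is grand theft auto at $86000. Additional: $6000 × 50% = $3000; $12750 × 50% = $6375. Combined base = $86000 + $9375 = $95375.
Defendant is enrolled full-time in school (−20%): $95375 × 0.8 = $76300.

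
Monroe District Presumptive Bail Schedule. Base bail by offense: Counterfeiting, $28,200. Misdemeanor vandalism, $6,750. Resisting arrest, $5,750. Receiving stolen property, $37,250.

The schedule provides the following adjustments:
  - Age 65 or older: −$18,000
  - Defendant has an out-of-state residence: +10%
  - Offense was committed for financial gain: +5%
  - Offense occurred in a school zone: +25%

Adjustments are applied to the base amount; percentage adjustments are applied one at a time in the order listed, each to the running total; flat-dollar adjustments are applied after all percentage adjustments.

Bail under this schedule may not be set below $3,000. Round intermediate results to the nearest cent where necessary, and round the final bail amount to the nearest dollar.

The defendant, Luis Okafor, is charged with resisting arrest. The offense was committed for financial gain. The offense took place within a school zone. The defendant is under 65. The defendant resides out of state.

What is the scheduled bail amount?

$8,302

Base amounts from the schedule: resisting arrest $5,750.
Single charge. Combined base = $5,750.
Defendant has an out-of-state residence (+10%): $5,750 × 1.1 = $6,325.
Offense was committed for financial gain (+5%): $6,325 × 1.05 = $6,641.25.
Offense occurred in a school zone (+25%): $6,641.25 × 1.25 = $8,301.56.
$8,301.56 is at or above the $3,000 minimum.
Rounded to the nearest dollar: $8,302.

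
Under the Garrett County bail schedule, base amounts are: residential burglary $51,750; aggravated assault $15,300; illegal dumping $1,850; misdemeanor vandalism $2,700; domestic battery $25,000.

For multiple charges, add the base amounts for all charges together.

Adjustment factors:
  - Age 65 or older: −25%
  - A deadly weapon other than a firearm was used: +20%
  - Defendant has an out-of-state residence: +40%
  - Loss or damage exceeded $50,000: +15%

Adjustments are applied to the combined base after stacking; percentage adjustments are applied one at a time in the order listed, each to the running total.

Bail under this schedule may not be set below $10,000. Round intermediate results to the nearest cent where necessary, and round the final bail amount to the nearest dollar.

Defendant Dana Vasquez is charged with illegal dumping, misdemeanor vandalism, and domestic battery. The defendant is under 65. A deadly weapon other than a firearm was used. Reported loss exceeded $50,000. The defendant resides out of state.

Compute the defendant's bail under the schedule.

Base amounts from the schedule: illegal dumping $1,850; misdemeanor vandalism $2,700; domestic battery $25,000.
Stacking rule: sum of all bases. $1,850 + $2,700 + $25,000 = $29,550.
A deadly weapon other than a firearm was used (+20%): $29,550 × 1.2 = $35,460.
Defendant has an out-of-state residence (+40%): $35,460 × 1.4 = $49,644.
Loss or damage exceeded $50,000 (+15%): $49,644 × 1.15 = $57,090.60.
$57,090.60 is at or above the $10,000 minimum.
Rounded to the nearest dollar: $57,091.

$57,091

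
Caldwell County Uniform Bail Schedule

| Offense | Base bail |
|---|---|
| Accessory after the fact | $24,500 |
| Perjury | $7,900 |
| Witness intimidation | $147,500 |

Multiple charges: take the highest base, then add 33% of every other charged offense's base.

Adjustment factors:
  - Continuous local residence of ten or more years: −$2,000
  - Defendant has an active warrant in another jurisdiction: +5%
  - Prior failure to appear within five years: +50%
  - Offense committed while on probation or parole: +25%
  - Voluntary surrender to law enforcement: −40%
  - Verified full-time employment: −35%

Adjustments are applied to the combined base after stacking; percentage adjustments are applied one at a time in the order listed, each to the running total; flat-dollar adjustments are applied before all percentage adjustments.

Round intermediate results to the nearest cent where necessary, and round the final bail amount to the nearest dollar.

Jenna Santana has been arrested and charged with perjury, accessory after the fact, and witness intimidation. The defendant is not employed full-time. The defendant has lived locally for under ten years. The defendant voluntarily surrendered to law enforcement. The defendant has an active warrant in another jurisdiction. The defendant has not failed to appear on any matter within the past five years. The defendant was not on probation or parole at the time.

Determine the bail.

$99,661

Base amounts from the schedule: perjury $7,900; accessory after the fact $24,500; witness intimidation $147,500.
Stacking rule: highest base plus 33% of each additional charge. Highest is witness intimidation at $147,500. Additional: $7,900 × 33% = $2,607; $24,500 × 33% = $8,085. Combined base = $147,500 + $10,692 = $158,192.
Defendant has an active warrant in another jurisdiction (+5%): $158,192 × 1.05 = $166,101.60.
Voluntary surrender to law enforcement (−40%): $166,101.60 × 0.6 = $99,660.96.
Rounded to the nearest dollar: $99,661.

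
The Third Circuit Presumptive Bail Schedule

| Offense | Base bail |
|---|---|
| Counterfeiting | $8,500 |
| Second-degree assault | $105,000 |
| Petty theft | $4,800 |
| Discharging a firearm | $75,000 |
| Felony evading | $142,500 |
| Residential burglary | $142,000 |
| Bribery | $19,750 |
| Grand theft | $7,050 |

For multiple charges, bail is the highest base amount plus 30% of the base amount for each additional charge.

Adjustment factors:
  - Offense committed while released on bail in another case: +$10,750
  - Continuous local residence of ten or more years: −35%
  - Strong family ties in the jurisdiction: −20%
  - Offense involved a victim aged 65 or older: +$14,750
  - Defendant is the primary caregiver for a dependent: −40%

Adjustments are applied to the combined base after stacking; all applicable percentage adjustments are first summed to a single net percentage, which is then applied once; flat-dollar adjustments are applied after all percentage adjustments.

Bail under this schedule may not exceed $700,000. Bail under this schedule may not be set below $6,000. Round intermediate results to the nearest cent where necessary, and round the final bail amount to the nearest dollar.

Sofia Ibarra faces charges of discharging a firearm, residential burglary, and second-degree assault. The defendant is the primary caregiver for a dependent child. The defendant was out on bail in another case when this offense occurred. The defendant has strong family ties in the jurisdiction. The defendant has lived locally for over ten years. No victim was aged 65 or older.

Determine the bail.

Base amounts from the schedule: discharging a firearm $75,000; residential burglary $142,000; second-degree assault $105,000.
Stacking rule: highest base plus 30% of each additional charge. Highest is residential burglary at $142,000. Additional: $75,000 × 30% = $22,500; $105,000 × 30% = $31,500. Combined base = $142,000 + $54,000 = $196,000.
Net percentage adjustment: −35% −20% −40% = −95%. $196,000 × 0.05 = $9,800.
Offense committed while released on bail in another case (+$10,750 flat): $9,800 + $10,750 = $20,550.
$20,550 is within the $700,000 maximum.
$20,550 is at or above the $6,000 minimum.

$20,550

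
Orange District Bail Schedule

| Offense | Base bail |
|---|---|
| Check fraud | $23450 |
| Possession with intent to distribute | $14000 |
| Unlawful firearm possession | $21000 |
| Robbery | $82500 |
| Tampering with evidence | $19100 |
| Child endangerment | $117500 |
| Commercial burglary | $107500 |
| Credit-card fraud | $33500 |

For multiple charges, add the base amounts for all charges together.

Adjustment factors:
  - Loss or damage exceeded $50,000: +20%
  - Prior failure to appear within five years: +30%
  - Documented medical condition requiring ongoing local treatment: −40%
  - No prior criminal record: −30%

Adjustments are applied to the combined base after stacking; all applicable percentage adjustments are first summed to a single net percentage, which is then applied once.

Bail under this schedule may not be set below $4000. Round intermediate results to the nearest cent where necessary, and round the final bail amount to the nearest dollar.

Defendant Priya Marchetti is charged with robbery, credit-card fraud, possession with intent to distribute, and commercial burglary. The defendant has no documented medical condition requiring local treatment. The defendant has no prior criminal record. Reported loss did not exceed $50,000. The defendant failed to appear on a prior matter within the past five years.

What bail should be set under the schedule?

Base amounts from the schedule: robbery $82500; credit-card fraud $33500; possession with intent to distribute $14000; commercial burglary $107500.
Stacking rule: sum of all bases. $82500 + $33500 + $14000 + $107500 = $237500.
Net percentage adjustment: +30% −30% = +0%. $237500 × 1 = $237500.
$237500 is at or above the $4000 minimum.

$237500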